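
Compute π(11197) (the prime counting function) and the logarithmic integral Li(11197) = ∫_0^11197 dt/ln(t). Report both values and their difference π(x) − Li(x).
π(11197) = 1356;  Li(11197) ≈ 1375.29;  π(x) − Li(x) ≈ -19.29.

Direct count of primes ≤ 11197 gives π(11197) = 1356. Numerical evaluation of the logarithmic integral gives Li(11197) ≈ 1375.29. The difference π(x) − Li(x) ≈ -19.29 is typically negative for small/moderate x (Li(x) overestimates), though Littlewood's theorem shows this sign changes infinitely often.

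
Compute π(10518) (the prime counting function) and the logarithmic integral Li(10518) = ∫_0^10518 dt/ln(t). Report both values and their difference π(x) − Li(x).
π(10518) = 1286;  Li(10518) ≈ 1302.22;  π(x) − Li(x) ≈ -16.22.

Direct count of primes ≤ 10518 gives π(10518) = 1286. Numerical evaluation of the logarithmic integral gives Li(10518) ≈ 1302.22. The difference π(x) − Li(x) ≈ -16.22 is typically negative for small/moderate x (Li(x) overestimates), though Littlewood's theorem shows this sign changes infinitely often.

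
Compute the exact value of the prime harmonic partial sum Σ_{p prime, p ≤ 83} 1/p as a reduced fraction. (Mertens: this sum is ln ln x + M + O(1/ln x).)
Σ 1/p = 475714535349241099037539188841003/267064515689275851355624017992790

π(83) = 23, so the primes ≤ 83 are [2, 3, 5, 7, 11, 13, 17, 19, 23, 29, 31, 37, 41, 43, 47, 53, 59, 61, 67, 71, 73, 79, 83]. Summing 1/p over these primes: 475714535349241099037539188841003/267064515689275851355624017992790 ≈ 1.7813. Mertens estimate ln ln(83) + 0.2615 ≈ 1.7474.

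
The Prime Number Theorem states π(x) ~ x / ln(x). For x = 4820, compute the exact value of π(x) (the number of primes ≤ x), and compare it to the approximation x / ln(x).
π(4820) = 649;  x/ln(x) ≈ 568.36;  relative error ≈ 12.43%.

Directly count primes up to 4820: π(4820) = 649. The PNT approximation gives 4820/ln(4820) ≈ 4820/8.48053 ≈ 568.36. Relative error (π(x) − x/ln(x)) / π(x) ≈ 12.43%; the approximation is known to undercount slightly (Li(x) is a better estimate).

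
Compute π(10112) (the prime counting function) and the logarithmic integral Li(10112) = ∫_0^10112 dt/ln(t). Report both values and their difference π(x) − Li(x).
π(10112) = 1242;  Li(10112) ≈ 1258.29;  π(x) − Li(x) ≈ -16.29.

Direct count of primes ≤ 10112 gives π(10112) = 1242. Numerical evaluation of the logarithmic integral gives Li(10112) ≈ 1258.29. The difference π(x) − Li(x) ≈ -16.29 is typically negative for small/moderate x (Li(x) overestimates), though Littlewood's theorem shows this sign changes infinitely often.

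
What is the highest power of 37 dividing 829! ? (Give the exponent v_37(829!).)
v_37(829!) = 22

Legendre's formula: v_p(n!) = Σ_{k ≥ 1} ⌊n / p^k⌋. For p = 37, n = 829, the terms are:
  ⌊829/37^1⌋ = ⌊829/37⌋ = 22
(the next term ⌊829/37^2⌋ = 0, terminating the sum). Summing: v_37(829!) = 22 = 22.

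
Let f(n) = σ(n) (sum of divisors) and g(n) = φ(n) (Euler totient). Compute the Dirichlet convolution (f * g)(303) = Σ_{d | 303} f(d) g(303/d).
(σ * φ)(303) = 1212

Divisors of 303: [1, 3, 101, 303]. For each d | 303:
  d = 1: σ(1) · φ(303/1) = 1 · 200 = 200
  d = 3: σ(3) · φ(303/3) = 4 · 100 = 400
  d = 101: σ(101) · φ(303/101) = 102 · 2 = 204
  d = 303: σ(303) · φ(303/303) = 408 · 1 = 408
Summing: (σ * φ)(303) = 200 + 400 + 204 + 408 = 1212.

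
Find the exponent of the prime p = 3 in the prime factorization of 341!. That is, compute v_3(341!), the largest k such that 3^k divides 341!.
v_3(341!) = 167

Legendre's formula: v_p(n!) = Σ_{k ≥ 1} ⌊n / p^k⌋. For p = 3, n = 341, the terms are:
  ⌊341/3^1⌋ = ⌊341/3⌋ = 113
  ⌊341/3^2⌋ = ⌊341/9⌋ = 37
  ⌊341/3^3⌋ = ⌊341/27⌋ = 12
  ⌊341/3^4⌋ = ⌊341/81⌋ = 4
  ⌊341/3^5⌋ = ⌊341/243⌋ = 1
(the next term ⌊341/3^6⌋ = 0, terminating the sum). Summing: v_3(341!) = 113 + 37 + 12 + 4 + 1 = 167.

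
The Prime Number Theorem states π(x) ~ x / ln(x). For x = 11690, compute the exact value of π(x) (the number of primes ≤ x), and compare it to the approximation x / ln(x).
π(11690) = 1403;  x/ln(x) ≈ 1248.07;  relative error ≈ 11.04%.

Directly count primes up to 11690: π(11690) = 1403. The PNT approximation gives 11690/ln(11690) ≈ 11690/9.36649 ≈ 1248.07. Relative error (π(x) − x/ln(x)) / π(x) ≈ 11.04%; the approximation is known to undercount slightly (Li(x) is a better estimate).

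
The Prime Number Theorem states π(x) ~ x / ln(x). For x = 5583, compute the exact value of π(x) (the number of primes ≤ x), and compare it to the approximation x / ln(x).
π(5583) = 737;  x/ln(x) ≈ 647.12;  relative error ≈ 12.20%.

Directly count primes up to 5583: π(5583) = 737. The PNT approximation gives 5583/ln(5583) ≈ 5583/8.62748 ≈ 647.12. Relative error (π(x) − x/ln(x)) / π(x) ≈ 12.20%; the approximation is known to undercount slightly (Li(x) is a better estimate).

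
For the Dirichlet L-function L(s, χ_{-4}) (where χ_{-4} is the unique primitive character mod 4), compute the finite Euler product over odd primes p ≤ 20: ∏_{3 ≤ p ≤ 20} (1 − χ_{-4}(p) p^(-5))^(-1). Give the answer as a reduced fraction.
∏ = 8959395755957897476417566375/8993950909687588250159808512

The odd primes p ≤ 20 are [3, 5, 7, 11, 13, 17, 19]. For each, χ(p) = 1 if p ≡ 1 mod 4, χ(p) = −1 if p ≡ 3 mod 4. Taking (1 − χ(p)/p^5)^(-1) = p^5/(p^5 − χ(p)): (1 − (-1)/3^5)^(-1) · (1 − (1)/5^5)^(-1) · (1 − (-1)/7^5)^(-1) · (1 − (-1)/11^5)^(-1) · (1 − (1)/13^5)^(-1) · (1 − (1)/17^5)^(-1) · (1 − (-1)/19^5)^(-1) = 8959395755957897476417566375/8993950909687588250159808512.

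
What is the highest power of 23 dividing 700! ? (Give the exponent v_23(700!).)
v_23(700!) = 31

Legendre's formula: v_p(n!) = Σ_{k ≥ 1} ⌊n / p^k⌋. For p = 23, n = 700, the terms are:
  ⌊700/23^1⌋ = ⌊700/23⌋ = 30
  ⌊700/23^2⌋ = ⌊700/529⌋ = 1
(the next term ⌊700/23^3⌋ = 0, terminating the sum). Summing: v_23(700!) = 30 + 1 = 31.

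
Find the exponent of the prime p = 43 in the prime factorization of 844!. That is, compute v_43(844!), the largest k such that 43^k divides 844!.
v_43(844!) = 19

Legendre's formula: v_p(n!) = Σ_{k ≥ 1} ⌊n / p^k⌋. For p = 43, n = 844, the terms are:
  ⌊844/43^1⌋ = ⌊844/43⌋ = 19
(the next term ⌊844/43^2⌋ = 0, terminating the sum). Summing: v_43(844!) = 19 = 19.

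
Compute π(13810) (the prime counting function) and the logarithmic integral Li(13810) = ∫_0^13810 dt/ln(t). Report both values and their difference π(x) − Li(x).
π(13810) = 1633;  Li(13810) ≈ 1652.34;  π(x) − Li(x) ≈ -19.34.

Direct count of primes ≤ 13810 gives π(13810) = 1633. Numerical evaluation of the logarithmic integral gives Li(13810) ≈ 1652.34. The difference π(x) − Li(x) ≈ -19.34 is typically negative for small/moderate x (Li(x) overestimates), though Littlewood's theorem shows this sign changes infinitely often.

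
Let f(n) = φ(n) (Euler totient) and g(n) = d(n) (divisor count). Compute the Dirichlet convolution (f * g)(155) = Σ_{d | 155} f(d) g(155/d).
(φ * d)(155) = 192

Divisors of 155: [1, 5, 31, 155]. For each d | 155:
  d = 1: φ(1) · d(155/1) = 1 · 4 = 4
  d = 5: φ(5) · d(155/5) = 4 · 2 = 8
  d = 31: φ(31) · d(155/31) = 30 · 2 = 60
  d = 155: φ(155) · d(155/155) = 120 · 1 = 120
Summing: (φ * d)(155) = 4 + 8 + 60 + 120 = 192.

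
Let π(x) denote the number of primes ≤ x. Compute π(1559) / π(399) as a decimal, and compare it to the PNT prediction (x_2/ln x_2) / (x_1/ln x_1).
π(1559)/π(399) = 246/78 ≈ 3.1538;  PNT prediction ≈ 3.1830.

π(399) = 78 and π(1559) = 246, so π(1559)/π(399) ≈ 3.1538. The PNT-predicted ratio is (1559/ln(1559)) / (399/ln(399)) ≈ 3.1830. The two agree to within a few percent, as expected.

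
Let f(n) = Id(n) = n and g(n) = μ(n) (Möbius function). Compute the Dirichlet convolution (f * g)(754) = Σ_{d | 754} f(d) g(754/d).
(Id * μ)(754) = 336

Divisors of 754: [1, 2, 13, 26, 29, 58, 377, 754]. For each d | 754:
  d = 1: Id(1) · μ(754/1) = 1 · -1 = -1
  d = 2: Id(2) · μ(754/2) = 2 · 1 = 2
  d = 13: Id(13) · μ(754/13) = 13 · 1 = 13
  d = 26: Id(26) · μ(754/26) = 26 · -1 = -26
  d = 29: Id(29) · μ(754/29) = 29 · 1 = 29
  d = 58: Id(58) · μ(754/58) = 58 · -1 = -58
  d = 377: Id(377) · μ(754/377) = 377 · -1 = -377
  d = 754: Id(754) · μ(754/754) = 754 · 1 = 754
Summing: (Id * μ)(754) = -1 + 2 + 13 + -26 + 29 + -58 + -377 + 754 = 336.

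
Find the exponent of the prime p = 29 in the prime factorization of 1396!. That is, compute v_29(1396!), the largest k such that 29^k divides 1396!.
v_29(1396!) = 49

Legendre's formula: v_p(n!) = Σ_{k ≥ 1} ⌊n / p^k⌋. For p = 29, n = 1396, the terms are:
  ⌊1396/29^1⌋ = ⌊1396/29⌋ = 48
  ⌊1396/29^2⌋ = ⌊1396/841⌋ = 1
(the next term ⌊1396/29^3⌋ = 0, terminating the sum). Summing: v_29(1396!) = 48 + 1 = 49.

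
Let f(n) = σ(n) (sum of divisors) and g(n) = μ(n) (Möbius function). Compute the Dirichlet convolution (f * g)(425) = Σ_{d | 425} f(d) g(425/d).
(σ * μ)(425) = 425

Divisors of 425: [1, 5, 17, 25, 85, 425]. For each d | 425:
  d = 1: σ(1) · μ(425/1) = 1 · 0 = 0
  d = 5: σ(5) · μ(425/5) = 6 · 1 = 6
  d = 17: σ(17) · μ(425/17) = 18 · 0 = 0
  d = 25: σ(25) · μ(425/25) = 31 · -1 = -31
  d = 85: σ(85) · μ(425/85) = 108 · -1 = -108
  d = 425: σ(425) · μ(425/425) = 558 · 1 = 558
Summing: (σ * μ)(425) = 0 + 6 + 0 + -31 + -108 + 558 = 425.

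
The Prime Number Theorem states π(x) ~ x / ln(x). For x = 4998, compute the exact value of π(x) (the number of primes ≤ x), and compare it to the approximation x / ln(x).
π(4998) = 668;  x/ln(x) ≈ 586.84;  relative error ≈ 12.15%.

Directly count primes up to 4998: π(4998) = 668. The PNT approximation gives 4998/ln(4998) ≈ 4998/8.51679 ≈ 586.84. Relative error (π(x) − x/ln(x)) / π(x) ≈ 12.15%; the approximation is known to undercount slightly (Li(x) is a better estimate).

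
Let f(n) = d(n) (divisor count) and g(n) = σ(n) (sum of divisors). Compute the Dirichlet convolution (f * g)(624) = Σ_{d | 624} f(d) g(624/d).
(d * σ)(624) = 9504

Divisors of 624: [1, 2, 3, 4, 6, 8, 12, 13, 16, 24, 26, 39, 48, 52, 78, 104, 156, 208, 312, 624]. For each d | 624:
  d = 1: d(1) · σ(624/1) = 1 · 1736 = 1736
  d = 2: d(2) · σ(624/2) = 2 · 840 = 1680
  d = 3: d(3) · σ(624/3) = 2 · 434 = 868
  d = 4: d(4) · σ(624/4) = 3 · 392 = 1176
  d = 6: d(6) · σ(624/6) = 4 · 210 = 840
  d = 8: d(8) · σ(624/8) = 4 · 168 = 672
  d = 12: d(12) · σ(624/12) = 6 · 98 = 588
  d = 13: d(13) · σ(624/13) = 2 · 124 = 248
  d = 16: d(16) · σ(624/16) = 5 · 56 = 280
  d = 24: d(24) · σ(624/24) = 8 · 42 = 336
  d = 26: d(26) · σ(624/26) = 4 · 60 = 240
  d = 39: d(39) · σ(624/39) = 4 · 31 = 124
  d = 48: d(48) · σ(624/48) = 10 · 14 = 140
  d = 52: d(52) · σ(624/52) = 6 · 28 = 168
  d = 78: d(78) · σ(624/78) = 8 · 15 = 120
  d = 104: d(104) · σ(624/104) = 8 · 12 = 96
  d = 156: d(156) · σ(624/156) = 12 · 7 = 84
  d = 208: d(208) · σ(624/208) = 10 · 4 = 40
  d = 312: d(312) · σ(624/312) = 16 · 3 = 48
  d = 624: d(624) · σ(624/624) = 20 · 1 = 20
Summing: (d * σ)(624) = 1736 + 1680 + 868 + 1176 + 840 + 672 + 588 + 248 + 280 + 336 + 240 + 124 + 140 + 168 + 120 + 96 + 84 + 40 + 48 + 20 = 9504.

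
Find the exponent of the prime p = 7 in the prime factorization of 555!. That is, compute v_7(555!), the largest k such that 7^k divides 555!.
v_7(555!) = 91

Legendre's formula: v_p(n!) = Σ_{k ≥ 1} ⌊n / p^k⌋. For p = 7, n = 555, the terms are:
  ⌊555/7^1⌋ = ⌊555/7⌋ = 79
  ⌊555/7^2⌋ = ⌊555/49⌋ = 11
  ⌊555/7^3⌋ = ⌊555/343⌋ = 1
(the next term ⌊555/7^4⌋ = 0, terminating the sum). Summing: v_7(555!) = 79 + 11 + 1 = 91.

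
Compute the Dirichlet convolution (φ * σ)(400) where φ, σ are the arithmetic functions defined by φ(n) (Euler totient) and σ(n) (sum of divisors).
(φ * σ)(400) = 6000

Divisors of 400: [1, 2, 4, 5, 8, 10, 16, 20, 25, 40, 50, 80, 100, 200, 400]. For each d | 400:
  d = 1: φ(1) · σ(400/1) = 1 · 961 = 961
  d = 2: φ(2) · σ(400/2) = 1 · 465 = 465
  d = 4: φ(4) · σ(400/4) = 2 · 217 = 434
  d = 5: φ(5) · σ(400/5) = 4 · 186 = 744
  d = 8: φ(8) · σ(400/8) = 4 · 93 = 372
  d = 10: φ(10) · σ(400/10) = 4 · 90 = 360
  d = 16: φ(16) · σ(400/16) = 8 · 31 = 248
  d = 20: φ(20) · σ(400/20) = 8 · 42 = 336
  d = 25: φ(25) · σ(400/25) = 20 · 31 = 620
  d = 40: φ(40) · σ(400/40) = 16 · 18 = 288
  d = 50: φ(50) · σ(400/50) = 20 · 15 = 300
  d = 80: φ(80) · σ(400/80) = 32 · 6 = 192
  d = 100: φ(100) · σ(400/100) = 40 · 7 = 280
  d = 200: φ(200) · σ(400/200) = 80 · 3 = 240
  d = 400: φ(400) · σ(400/400) = 160 · 1 = 160
Summing: (φ * σ)(400) = 961 + 465 + 434 + 744 + 372 + 360 + 248 + 336 + 620 + 288 + 300 + 192 + 280 + 240 + 160 = 6000.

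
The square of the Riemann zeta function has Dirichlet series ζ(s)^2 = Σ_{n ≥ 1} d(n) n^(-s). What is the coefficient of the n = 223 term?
d(223) = 2

ζ(s)^2 = (Σ 1/m^s)(Σ 1/k^s). The coefficient of 1/n^s in the product is the number of ordered pairs (m, k) with mk = n, which equals d(n). For n = 223, divisors are [1, 223], so d(223) = 2.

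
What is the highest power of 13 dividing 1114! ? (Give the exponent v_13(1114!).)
v_13(1114!) = 91

Legendre's formula: v_p(n!) = Σ_{k ≥ 1} ⌊n / p^k⌋. For p = 13, n = 1114, the terms are:
  ⌊1114/13^1⌋ = ⌊1114/13⌋ = 85
  ⌊1114/13^2⌋ = ⌊1114/169⌋ = 6
(the next term ⌊1114/13^3⌋ = 0, terminating the sum). Summing: v_13(1114!) = 85 + 6 = 91.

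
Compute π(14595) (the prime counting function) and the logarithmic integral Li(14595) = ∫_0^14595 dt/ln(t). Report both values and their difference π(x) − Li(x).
π(14595) = 1710;  Li(14595) ≈ 1734.45;  π(x) − Li(x) ≈ -24.45.

Direct count of primes ≤ 14595 gives π(14595) = 1710. Numerical evaluation of the logarithmic integral gives Li(14595) ≈ 1734.45. The difference π(x) − Li(x) ≈ -24.45 is typically negative for small/moderate x (Li(x) overestimates), though Littlewood's theorem shows this sign changes infinitely often.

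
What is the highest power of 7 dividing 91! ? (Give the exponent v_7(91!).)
v_7(91!) = 14

Legendre's formula: v_p(n!) = Σ_{k ≥ 1} ⌊n / p^k⌋. For p = 7, n = 91, the terms are:
  ⌊91/7^1⌋ = ⌊91/7⌋ = 13
  ⌊91/7^2⌋ = ⌊91/49⌋ = 1
(the next term ⌊91/7^3⌋ = 0, terminating the sum). Summing: v_7(91!) = 13 + 1 = 14.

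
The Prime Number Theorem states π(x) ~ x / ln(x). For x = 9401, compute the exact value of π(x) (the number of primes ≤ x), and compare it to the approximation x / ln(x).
π(9401) = 1162;  x/ln(x) ≈ 1027.59;  relative error ≈ 11.57%.

Directly count primes up to 9401: π(9401) = 1162. The PNT approximation gives 9401/ln(9401) ≈ 9401/9.14857 ≈ 1027.59. Relative error (π(x) − x/ln(x)) / π(x) ≈ 11.57%; the approximation is known to undercount slightly (Li(x) is a better estimate).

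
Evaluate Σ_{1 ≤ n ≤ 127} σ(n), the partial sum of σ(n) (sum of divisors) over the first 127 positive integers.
Σ_{n ≤ 127} σ(n) = 13280

Compute σ(n) for each 1 ≤ n ≤ 127: σ(1) = 1, σ(2) = 3, σ(3) = 4, σ(4) = 7, σ(5) = 6, σ(6) = 12, σ(7) = 8, σ(8) = 15, σ(9) = 13, σ(10) = 18, σ(11) = 12, σ(12) = 28, σ(13) = 14, σ(14) = 24, σ(15) = 24, σ(16) = 31, σ(17) = 18, σ(18) = 39, σ(19) = 20, σ(20) = 42, σ(21) = 32, σ(22) = 36, σ(23) = 24, σ(24) = 60, σ(25) = 31, σ(26) = 42, σ(27) = 40, σ(28) = 56, σ(29) = 30, σ(30) = 72, σ(31) = 32, σ(32) = 63, σ(33) = 48, σ(34) = 54, σ(35) = 48, σ(36) = 91, σ(37) = 38, σ(38) = 60, σ(39) = 56, σ(40) = 90, σ(41) = 42, σ(42) = 96, σ(43) = 44, σ(44) = 84, σ(45) = 78, σ(46) = 72, σ(47) = 48, σ(48) = 124, σ(49) = 57, σ(50) = 93, σ(51) = 72, σ(52) = 98, σ(53) = 54, σ(54) = 120, σ(55) = 72, σ(56) = 120, σ(57) = 80, σ(58) = 90, σ(59) = 60, σ(60) = 168, σ(61) = 62, σ(62) = 96, σ(63) = 104, σ(64) = 127, σ(65) = 84, σ(66) = 144, σ(67) = 68, σ(68) = 126, σ(69) = 96, σ(70) = 144, σ(71) = 72, σ(72) = 195, σ(73) = 74, σ(74) = 114, σ(75) = 124, σ(76) = 140, σ(77) = 96, σ(78) = 168, σ(79) = 80, σ(80) = 186, σ(81) = 121, σ(82) = 126, σ(83) = 84, σ(84) = 224, σ(85) = 108, σ(86) = 132, σ(87) = 120, σ(88) = 180, σ(89) = 90, σ(90) = 234, σ(91) = 112, σ(92) = 168, σ(93) = 128, σ(94) = 144, σ(95) = 120, σ(96) = 252, σ(97) = 98, σ(98) = 171, σ(99) = 156, σ(100) = 217, σ(101) = 102, σ(102) = 216, σ(103) = 104, σ(104) = 210, σ(105) = 192, σ(106) = 162, σ(107) = 108, σ(108) = 280, σ(109) = 110, σ(110) = 216, σ(111) = 152, σ(112) = 248, σ(113) = 114, σ(114) = 240, σ(115) = 144, σ(116) = 210, σ(117) = 182, σ(118) = 180, σ(119) = 144, σ(120) = 360, σ(121) = 133, σ(122) = 186, σ(123) = 168, σ(124) = 224, σ(125) = 156, σ(126) = 312, σ(127) = 128. Summing all 127 values: 13280. (Average order: Σ_{n ≤ x} σ(n) ~ (π²/12) x². For x = 127, (π²/12)·127² ≈ 13265.57.)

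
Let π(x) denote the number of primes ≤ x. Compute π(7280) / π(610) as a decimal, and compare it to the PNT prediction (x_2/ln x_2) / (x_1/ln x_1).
π(7280)/π(610) = 928/111 ≈ 8.3604;  PNT prediction ≈ 8.6070.

π(610) = 111 and π(7280) = 928, so π(7280)/π(610) ≈ 8.3604. The PNT-predicted ratio is (7280/ln(7280)) / (610/ln(610)) ≈ 8.6070. The two agree to within a few percent, as expected.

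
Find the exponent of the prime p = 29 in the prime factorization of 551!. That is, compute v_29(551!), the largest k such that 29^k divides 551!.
v_29(551!) = 19

Legendre's formula: v_p(n!) = Σ_{k ≥ 1} ⌊n / p^k⌋. For p = 29, n = 551, the terms are:
  ⌊551/29^1⌋ = ⌊551/29⌋ = 19
(the next term ⌊551/29^2⌋ = 0, terminating the sum). Summing: v_29(551!) = 19 = 19.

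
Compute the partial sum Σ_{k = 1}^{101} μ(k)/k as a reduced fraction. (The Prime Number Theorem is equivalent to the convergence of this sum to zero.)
Σ μ(k)/k = 823965756623769369265289008893453993/38810394059749560150010552813417893845

Values of μ(k) for 1 ≤ k ≤ 101: μ(1) = 1, μ(2) = -1, μ(3) = -1, μ(5) = -1, μ(6) = 1, μ(7) = -1, μ(10) = 1, μ(11) = -1, μ(13) = -1, μ(14) = 1, μ(15) = 1, μ(17) = -1, μ(19) = -1, μ(21) = 1, μ(22) = 1, μ(23) = -1, μ(26) = 1, μ(29) = -1, μ(30) = -1, μ(31) = -1, μ(33) = 1, μ(34) = 1, μ(35) = 1, μ(37) = -1, μ(38) = 1, μ(39) = 1, μ(41) = -1, μ(42) = -1, μ(43) = -1, μ(46) = 1, μ(47) = -1, μ(51) = 1, μ(53) = -1, μ(55) = 1, μ(57) = 1, μ(58) = 1, μ(59) = -1, μ(61) = -1, μ(62) = 1, μ(65) = 1, μ(66) = -1, μ(67) = -1, μ(69) = 1, μ(70) = -1, μ(71) = -1, μ(73) = -1, μ(74) = 1, μ(77) = 1, μ(78) = -1, μ(79) = -1, μ(82) = 1, μ(83) = -1, μ(85) = 1, μ(86) = 1, μ(87) = 1, μ(89) = -1, μ(91) = 1, μ(93) = 1, μ(94) = 1, μ(95) = 1, μ(97) = -1, μ(101) = -1, with μ = 0 on non-squarefree integers. Summing μ(k)/k for k where μ(k) ≠ 0 gives 823965756623769369265289008893453993/38810394059749560150010552813417893845 ≈ 0.0212. (PNT ⟺ this sum → 0 as n → ∞.)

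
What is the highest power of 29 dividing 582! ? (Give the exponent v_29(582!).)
v_29(582!) = 20

Legendre's formula: v_p(n!) = Σ_{k ≥ 1} ⌊n / p^k⌋. For p = 29, n = 582, the terms are:
  ⌊582/29^1⌋ = ⌊582/29⌋ = 20
(the next term ⌊582/29^2⌋ = 0, terminating the sum). Summing: v_29(582!) = 20 = 20.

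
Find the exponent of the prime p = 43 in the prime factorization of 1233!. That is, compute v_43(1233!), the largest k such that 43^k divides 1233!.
v_43(1233!) = 28

Legendre's formula: v_p(n!) = Σ_{k ≥ 1} ⌊n / p^k⌋. For p = 43, n = 1233, the terms are:
  ⌊1233/43^1⌋ = ⌊1233/43⌋ = 28
(the next term ⌊1233/43^2⌋ = 0, terminating the sum). Summing: v_43(1233!) = 28 = 28.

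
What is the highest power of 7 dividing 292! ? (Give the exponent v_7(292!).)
v_7(292!) = 46

Legendre's formula: v_p(n!) = Σ_{k ≥ 1} ⌊n / p^k⌋. For p = 7, n = 292, the terms are:
  ⌊292/7^1⌋ = ⌊292/7⌋ = 41
  ⌊292/7^2⌋ = ⌊292/49⌋ = 5
(the next term ⌊292/7^3⌋ = 0, terminating the sum). Summing: v_7(292!) = 41 + 5 = 46.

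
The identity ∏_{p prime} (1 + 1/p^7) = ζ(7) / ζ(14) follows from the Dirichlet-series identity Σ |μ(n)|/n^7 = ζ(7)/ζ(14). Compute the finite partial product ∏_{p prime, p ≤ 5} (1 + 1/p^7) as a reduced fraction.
∏ = 306266941/303750000

The primes p ≤ 5 are [2, 3, 5]. For each, (1 + 1/p^7) = (p^7 + 1)/p^7. Multiplying these fractions over p ∈ [2, 3, 5] gives 306266941/303750000. (In the limit P → ∞ this tends to ζ(7)/ζ(14).)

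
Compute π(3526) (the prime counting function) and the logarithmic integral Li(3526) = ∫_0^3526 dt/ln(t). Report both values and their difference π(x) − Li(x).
π(3526) = 491;  Li(3526) ≈ 507.79;  π(x) − Li(x) ≈ -16.79.

Direct count of primes ≤ 3526 gives π(3526) = 491. Numerical evaluation of the logarithmic integral gives Li(3526) ≈ 507.79. The difference π(x) − Li(x) ≈ -16.79 is typically negative for small/moderate x (Li(x) overestimates), though Littlewood's theorem shows this sign changes infinitely often.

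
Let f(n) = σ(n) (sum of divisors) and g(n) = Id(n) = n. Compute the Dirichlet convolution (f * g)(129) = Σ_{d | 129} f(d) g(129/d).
(σ * Id)(129) = 609

Divisors of 129: [1, 3, 43, 129]. For each d | 129:
  d = 1: σ(1) · Id(129/1) = 1 · 129 = 129
  d = 3: σ(3) · Id(129/3) = 4 · 43 = 172
  d = 43: σ(43) · Id(129/43) = 44 · 3 = 132
  d = 129: σ(129) · Id(129/129) = 176 · 1 = 176
Summing: (σ * Id)(129) = 129 + 172 + 132 + 176 = 609.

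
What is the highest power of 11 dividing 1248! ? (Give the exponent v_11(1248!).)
v_11(1248!) = 123

Legendre's formula: v_p(n!) = Σ_{k ≥ 1} ⌊n / p^k⌋. For p = 11, n = 1248, the terms are:
  ⌊1248/11^1⌋ = ⌊1248/11⌋ = 113
  ⌊1248/11^2⌋ = ⌊1248/121⌋ = 10
(the next term ⌊1248/11^3⌋ = 0, terminating the sum). Summing: v_11(1248!) = 113 + 10 = 123.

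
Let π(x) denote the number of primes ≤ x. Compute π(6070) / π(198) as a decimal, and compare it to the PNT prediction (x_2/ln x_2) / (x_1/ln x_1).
π(6070)/π(198) = 791/45 ≈ 17.5778;  PNT prediction ≈ 18.6107.

π(198) = 45 and π(6070) = 791, so π(6070)/π(198) ≈ 17.5778. The PNT-predicted ratio is (6070/ln(6070)) / (198/ln(198)) ≈ 18.6107. The two agree to within a few percent, as expected.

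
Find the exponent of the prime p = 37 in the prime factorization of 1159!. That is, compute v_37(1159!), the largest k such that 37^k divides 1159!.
v_37(1159!) = 31

Legendre's formula: v_p(n!) = Σ_{k ≥ 1} ⌊n / p^k⌋. For p = 37, n = 1159, the terms are:
  ⌊1159/37^1⌋ = ⌊1159/37⌋ = 31
(the next term ⌊1159/37^2⌋ = 0, terminating the sum). Summing: v_37(1159!) = 31 = 31.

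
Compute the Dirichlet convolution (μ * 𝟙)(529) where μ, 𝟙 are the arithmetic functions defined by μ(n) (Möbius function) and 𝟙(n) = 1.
(μ * 𝟙)(529) = 0

Divisors of 529: [1, 23, 529]. For each d | 529:
  d = 1: μ(1) · 𝟙(529/1) = 1 · 1 = 1
  d = 23: μ(23) · 𝟙(529/23) = -1 · 1 = -1
  d = 529: μ(529) · 𝟙(529/529) = 0 · 1 = 0
Summing: (μ * 𝟙)(529) = 1 + -1 + 0 = 0.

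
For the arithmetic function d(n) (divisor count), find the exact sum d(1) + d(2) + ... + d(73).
Σ_{n ≤ 73} d(n) = 328

Compute d(n) for each 1 ≤ n ≤ 73: d(1) = 1, d(2) = 2, d(3) = 2, d(4) = 3, d(5) = 2, d(6) = 4, d(7) = 2, d(8) = 4, d(9) = 3, d(10) = 4, d(11) = 2, d(12) = 6, d(13) = 2, d(14) = 4, d(15) = 4, d(16) = 5, d(17) = 2, d(18) = 6, d(19) = 2, d(20) = 6, d(21) = 4, d(22) = 4, d(23) = 2, d(24) = 8, d(25) = 3, d(26) = 4, d(27) = 4, d(28) = 6, d(29) = 2, d(30) = 8, d(31) = 2, d(32) = 6, d(33) = 4, d(34) = 4, d(35) = 4, d(36) = 9, d(37) = 2, d(38) = 4, d(39) = 4, d(40) = 8, d(41) = 2, d(42) = 8, d(43) = 2, d(44) = 6, d(45) = 6, d(46) = 4, d(47) = 2, d(48) = 10, d(49) = 3, d(50) = 6, d(51) = 4, d(52) = 6, d(53) = 2, d(54) = 8, d(55) = 4, d(56) = 8, d(57) = 4, d(58) = 4, d(59) = 2, d(60) = 12, d(61) = 2, d(62) = 4, d(63) = 6, d(64) = 7, d(65) = 4, d(66) = 8, d(67) = 2, d(68) = 6, d(69) = 4, d(70) = 8, d(71) = 2, d(72) = 12, d(73) = 2. Summing all 73 values: 328. (Dirichlet's divisor formula: Σ_{n ≤ x} d(n) = x ln(x) + (2γ − 1) x + O(√x). For x = 73, the asymptotic estimate is ≈ 324.48.)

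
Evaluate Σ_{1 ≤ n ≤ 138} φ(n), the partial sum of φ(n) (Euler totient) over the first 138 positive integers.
Σ_{n ≤ 138} φ(n) = 5814

Compute φ(n) for each 1 ≤ n ≤ 138: φ(1) = 1, φ(2) = 1, φ(3) = 2, φ(4) = 2, φ(5) = 4, φ(6) = 2, φ(7) = 6, φ(8) = 4, φ(9) = 6, φ(10) = 4, φ(11) = 10, φ(12) = 4, φ(13) = 12, φ(14) = 6, φ(15) = 8, φ(16) = 8, φ(17) = 16, φ(18) = 6, φ(19) = 18, φ(20) = 8, φ(21) = 12, φ(22) = 10, φ(23) = 22, φ(24) = 8, φ(25) = 20, φ(26) = 12, φ(27) = 18, φ(28) = 12, φ(29) = 28, φ(30) = 8, φ(31) = 30, φ(32) = 16, φ(33) = 20, φ(34) = 16, φ(35) = 24, φ(36) = 12, φ(37) = 36, φ(38) = 18, φ(39) = 24, φ(40) = 16, φ(41) = 40, φ(42) = 12, φ(43) = 42, φ(44) = 20, φ(45) = 24, φ(46) = 22, φ(47) = 46, φ(48) = 16, φ(49) = 42, φ(50) = 20, φ(51) = 32, φ(52) = 24, φ(53) = 52, φ(54) = 18, φ(55) = 40, φ(56) = 24, φ(57) = 36, φ(58) = 28, φ(59) = 58, φ(60) = 16, φ(61) = 60, φ(62) = 30, φ(63) = 36, φ(64) = 32, φ(65) = 48, φ(66) = 20, φ(67) = 66, φ(68) = 32, φ(69) = 44, φ(70) = 24, φ(71) = 70, φ(72) = 24, φ(73) = 72, φ(74) = 36, φ(75) = 40, φ(76) = 36, φ(77) = 60, φ(78) = 24, φ(79) = 78, φ(80) = 32, φ(81) = 54, φ(82) = 40, φ(83) = 82, φ(84) = 24, φ(85) = 64, φ(86) = 42, φ(87) = 56, φ(88) = 40, φ(89) = 88, φ(90) = 24, φ(91) = 72, φ(92) = 44, φ(93) = 60, φ(94) = 46, φ(95) = 72, φ(96) = 32, φ(97) = 96, φ(98) = 42, φ(99) = 60, φ(100) = 40, φ(101) = 100, φ(102) = 32, φ(103) = 102, φ(104) = 48, φ(105) = 48, φ(106) = 52, φ(107) = 106, φ(108) = 36, φ(109) = 108, φ(110) = 40, φ(111) = 72, φ(112) = 48, φ(113) = 112, φ(114) = 36, φ(115) = 88, φ(116) = 56, φ(117) = 72, φ(118) = 58, φ(119) = 96, φ(120) = 32, φ(121) = 110, φ(122) = 60, φ(123) = 80, φ(124) = 60, φ(125) = 100, φ(126) = 36, φ(127) = 126, φ(128) = 64, φ(129) = 84, φ(130) = 48, φ(131) = 130, φ(132) = 40, φ(133) = 108, φ(134) = 66, φ(135) = 72, φ(136) = 64, φ(137) = 136, φ(138) = 44. Summing all 138 values: 5814. (Average order: Σ_{n ≤ x} φ(n) ~ (3/π²) x². For x = 138, (3/π²)·138² ≈ 5788.68.)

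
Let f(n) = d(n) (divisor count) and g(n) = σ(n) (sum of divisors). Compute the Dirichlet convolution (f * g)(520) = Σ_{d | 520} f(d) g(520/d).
(d * σ)(520) = 5376

Divisors of 520: [1, 2, 4, 5, 8, 10, 13, 20, 26, 40, 52, 65, 104, 130, 260, 520]. For each d | 520:
  d = 1: d(1) · σ(520/1) = 1 · 1260 = 1260
  d = 2: d(2) · σ(520/2) = 2 · 588 = 1176
  d = 4: d(4) · σ(520/4) = 3 · 252 = 756
  d = 5: d(5) · σ(520/5) = 2 · 210 = 420
  d = 8: d(8) · σ(520/8) = 4 · 84 = 336
  d = 10: d(10) · σ(520/10) = 4 · 98 = 392
  d = 13: d(13) · σ(520/13) = 2 · 90 = 180
  d = 20: d(20) · σ(520/20) = 6 · 42 = 252
  d = 26: d(26) · σ(520/26) = 4 · 42 = 168
  d = 40: d(40) · σ(520/40) = 8 · 14 = 112
  d = 52: d(52) · σ(520/52) = 6 · 18 = 108
  d = 65: d(65) · σ(520/65) = 4 · 15 = 60
  d = 104: d(104) · σ(520/104) = 8 · 6 = 48
  d = 130: d(130) · σ(520/130) = 8 · 7 = 56
  d = 260: d(260) · σ(520/260) = 12 · 3 = 36
  d = 520: d(520) · σ(520/520) = 16 · 1 = 16
Summing: (d * σ)(520) = 1260 + 1176 + 756 + 420 + 336 + 392 + 180 + 252 + 168 + 112 + 108 + 60 + 48 + 56 + 36 + 16 = 5376.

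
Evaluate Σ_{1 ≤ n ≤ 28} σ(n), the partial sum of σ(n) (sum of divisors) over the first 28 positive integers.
Σ_{n ≤ 28} σ(n) = 660

Compute σ(n) for each 1 ≤ n ≤ 28: σ(1) = 1, σ(2) = 3, σ(3) = 4, σ(4) = 7, σ(5) = 6, σ(6) = 12, σ(7) = 8, σ(8) = 15, σ(9) = 13, σ(10) = 18, σ(11) = 12, σ(12) = 28, σ(13) = 14, σ(14) = 24, σ(15) = 24, σ(16) = 31, σ(17) = 18, σ(18) = 39, σ(19) = 20, σ(20) = 42, σ(21) = 32, σ(22) = 36, σ(23) = 24, σ(24) = 60, σ(25) = 31, σ(26) = 42, σ(27) = 40, σ(28) = 56. Summing all 28 values: 660. (Average order: Σ_{n ≤ x} σ(n) ~ (π²/12) x². For x = 28, (π²/12)·28² ≈ 644.81.)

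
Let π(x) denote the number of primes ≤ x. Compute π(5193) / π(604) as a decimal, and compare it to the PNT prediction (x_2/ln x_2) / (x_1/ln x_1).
π(5193)/π(604) = 691/110 ≈ 6.2818;  PNT prediction ≈ 6.4355.

π(604) = 110 and π(5193) = 691, so π(5193)/π(604) ≈ 6.2818. The PNT-predicted ratio is (5193/ln(5193)) / (604/ln(604)) ≈ 6.4355. The two agree to within a few percent, as expected.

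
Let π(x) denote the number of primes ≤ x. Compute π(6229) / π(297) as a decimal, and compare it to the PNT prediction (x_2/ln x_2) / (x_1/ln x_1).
π(6229)/π(297) = 811/62 ≈ 13.0806;  PNT prediction ≈ 13.6678.

π(297) = 62 and π(6229) = 811, so π(6229)/π(297) ≈ 13.0806. The PNT-predicted ratio is (6229/ln(6229)) / (297/ln(297)) ≈ 13.6678. The two agree to within a few percent, as expected.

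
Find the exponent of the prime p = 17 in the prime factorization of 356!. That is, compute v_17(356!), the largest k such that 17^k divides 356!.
v_17(356!) = 21

Legendre's formula: v_p(n!) = Σ_{k ≥ 1} ⌊n / p^k⌋. For p = 17, n = 356, the terms are:
  ⌊356/17^1⌋ = ⌊356/17⌋ = 20
  ⌊356/17^2⌋ = ⌊356/289⌋ = 1
(the next term ⌊356/17^3⌋ = 0, terminating the sum). Summing: v_17(356!) = 20 + 1 = 21.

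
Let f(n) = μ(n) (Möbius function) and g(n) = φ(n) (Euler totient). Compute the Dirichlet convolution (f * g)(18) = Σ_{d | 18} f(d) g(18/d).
(μ * φ)(18) = 0

Divisors of 18: [1, 2, 3, 6, 9, 18]. For each d | 18:
  d = 1: μ(1) · φ(18/1) = 1 · 6 = 6
  d = 2: μ(2) · φ(18/2) = -1 · 6 = -6
  d = 3: μ(3) · φ(18/3) = -1 · 2 = -2
  d = 6: μ(6) · φ(18/6) = 1 · 2 = 2
  d = 9: μ(9) · φ(18/9) = 0 · 1 = 0
  d = 18: μ(18) · φ(18/18) = 0 · 1 = 0
Summing: (μ * φ)(18) = 6 + -6 + -2 + 2 + 0 + 0 = 0.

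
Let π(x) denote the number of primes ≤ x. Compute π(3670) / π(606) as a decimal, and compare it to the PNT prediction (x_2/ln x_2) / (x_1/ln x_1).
π(3670)/π(606) = 511/110 ≈ 4.6455;  PNT prediction ≈ 4.7272.

π(606) = 110 and π(3670) = 511, so π(3670)/π(606) ≈ 4.6455. The PNT-predicted ratio is (3670/ln(3670)) / (606/ln(606)) ≈ 4.7272. The two agree to within a few percent, as expected.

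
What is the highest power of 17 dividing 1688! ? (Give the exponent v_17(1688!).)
v_17(1688!) = 104

Legendre's formula: v_p(n!) = Σ_{k ≥ 1} ⌊n / p^k⌋. For p = 17, n = 1688, the terms are:
  ⌊1688/17^1⌋ = ⌊1688/17⌋ = 99
  ⌊1688/17^2⌋ = ⌊1688/289⌋ = 5
(the next term ⌊1688/17^3⌋ = 0, terminating the sum). Summing: v_17(1688!) = 99 + 5 = 104.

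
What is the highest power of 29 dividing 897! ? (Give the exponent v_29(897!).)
v_29(897!) = 31

Legendre's formula: v_p(n!) = Σ_{k ≥ 1} ⌊n / p^k⌋. For p = 29, n = 897, the terms are:
  ⌊897/29^1⌋ = ⌊897/29⌋ = 30
  ⌊897/29^2⌋ = ⌊897/841⌋ = 1
(the next term ⌊897/29^3⌋ = 0, terminating the sum). Summing: v_29(897!) = 30 + 1 = 31.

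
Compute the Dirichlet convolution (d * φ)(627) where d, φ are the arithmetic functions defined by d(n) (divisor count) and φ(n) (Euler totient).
(d * φ)(627) = 960

Divisors of 627: [1, 3, 11, 19, 33, 57, 209, 627]. For each d | 627:
  d = 1: d(1) · φ(627/1) = 1 · 360 = 360
  d = 3: d(3) · φ(627/3) = 2 · 180 = 360
  d = 11: d(11) · φ(627/11) = 2 · 36 = 72
  d = 19: d(19) · φ(627/19) = 2 · 20 = 40
  d = 33: d(33) · φ(627/33) = 4 · 18 = 72
  d = 57: d(57) · φ(627/57) = 4 · 10 = 40
  d = 209: d(209) · φ(627/209) = 4 · 2 = 8
  d = 627: d(627) · φ(627/627) = 8 · 1 = 8
Summing: (d * φ)(627) = 360 + 360 + 72 + 40 + 72 + 40 + 8 + 8 = 960.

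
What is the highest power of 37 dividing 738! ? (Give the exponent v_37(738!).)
v_37(738!) = 19

Legendre's formula: v_p(n!) = Σ_{k ≥ 1} ⌊n / p^k⌋. For p = 37, n = 738, the terms are:
  ⌊738/37^1⌋ = ⌊738/37⌋ = 19
(the next term ⌊738/37^2⌋ = 0, terminating the sum). Summing: v_37(738!) = 19 = 19.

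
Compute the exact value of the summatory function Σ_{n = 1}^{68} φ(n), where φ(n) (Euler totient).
Σ_{n ≤ 68} φ(n) = 1426

Compute φ(n) for each 1 ≤ n ≤ 68: φ(1) = 1, φ(2) = 1, φ(3) = 2, φ(4) = 2, φ(5) = 4, φ(6) = 2, φ(7) = 6, φ(8) = 4, φ(9) = 6, φ(10) = 4, φ(11) = 10, φ(12) = 4, φ(13) = 12, φ(14) = 6, φ(15) = 8, φ(16) = 8, φ(17) = 16, φ(18) = 6, φ(19) = 18, φ(20) = 8, φ(21) = 12, φ(22) = 10, φ(23) = 22, φ(24) = 8, φ(25) = 20, φ(26) = 12, φ(27) = 18, φ(28) = 12, φ(29) = 28, φ(30) = 8, φ(31) = 30, φ(32) = 16, φ(33) = 20, φ(34) = 16, φ(35) = 24, φ(36) = 12, φ(37) = 36, φ(38) = 18, φ(39) = 24, φ(40) = 16, φ(41) = 40, φ(42) = 12, φ(43) = 42, φ(44) = 20, φ(45) = 24, φ(46) = 22, φ(47) = 46, φ(48) = 16, φ(49) = 42, φ(50) = 20, φ(51) = 32, φ(52) = 24, φ(53) = 52, φ(54) = 18, φ(55) = 40, φ(56) = 24, φ(57) = 36, φ(58) = 28, φ(59) = 58, φ(60) = 16, φ(61) = 60, φ(62) = 30, φ(63) = 36, φ(64) = 32, φ(65) = 48, φ(66) = 20, φ(67) = 66, φ(68) = 32. Summing all 68 values: 1426. (Average order: Σ_{n ≤ x} φ(n) ~ (3/π²) x². For x = 68, (3/π²)·68² ≈ 1405.53.)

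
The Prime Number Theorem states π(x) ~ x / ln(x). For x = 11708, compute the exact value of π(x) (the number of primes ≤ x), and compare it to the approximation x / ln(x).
π(11708) = 1405;  x/ln(x) ≈ 1249.78;  relative error ≈ 11.05%.

Directly count primes up to 11708: π(11708) = 1405. The PNT approximation gives 11708/ln(11708) ≈ 11708/9.36803 ≈ 1249.78. Relative error (π(x) − x/ln(x)) / π(x) ≈ 11.05%; the approximation is known to undercount slightly (Li(x) is a better estimate).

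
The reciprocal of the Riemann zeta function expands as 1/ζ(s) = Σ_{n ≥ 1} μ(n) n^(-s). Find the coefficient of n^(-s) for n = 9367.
μ(9367) = -1

Factor n = 9367 = 17 · 19 · 29. μ(n) = 0 if any exponent ≥ 2 (not squarefree); otherwise μ(n) = (−1)^{ω(n)} where ω(n) is the number of distinct prime factors. Applying: μ(9367) = -1.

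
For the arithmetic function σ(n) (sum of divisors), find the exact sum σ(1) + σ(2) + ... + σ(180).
Σ_{n ≤ 180} σ(n) = 26820

Compute σ(n) for each 1 ≤ n ≤ 180: σ(1) = 1, σ(2) = 3, σ(3) = 4, σ(4) = 7, σ(5) = 6, σ(6) = 12, σ(7) = 8, σ(8) = 15, σ(9) = 13, σ(10) = 18, σ(11) = 12, σ(12) = 28, σ(13) = 14, σ(14) = 24, σ(15) = 24, σ(16) = 31, σ(17) = 18, σ(18) = 39, σ(19) = 20, σ(20) = 42, σ(21) = 32, σ(22) = 36, σ(23) = 24, σ(24) = 60, σ(25) = 31, σ(26) = 42, σ(27) = 40, σ(28) = 56, σ(29) = 30, σ(30) = 72, σ(31) = 32, σ(32) = 63, σ(33) = 48, σ(34) = 54, σ(35) = 48, σ(36) = 91, σ(37) = 38, σ(38) = 60, σ(39) = 56, σ(40) = 90, σ(41) = 42, σ(42) = 96, σ(43) = 44, σ(44) = 84, σ(45) = 78, σ(46) = 72, σ(47) = 48, σ(48) = 124, σ(49) = 57, σ(50) = 93, σ(51) = 72, σ(52) = 98, σ(53) = 54, σ(54) = 120, σ(55) = 72, σ(56) = 120, σ(57) = 80, σ(58) = 90, σ(59) = 60, σ(60) = 168, σ(61) = 62, σ(62) = 96, σ(63) = 104, σ(64) = 127, σ(65) = 84, σ(66) = 144, σ(67) = 68, σ(68) = 126, σ(69) = 96, σ(70) = 144, σ(71) = 72, σ(72) = 195, σ(73) = 74, σ(74) = 114, σ(75) = 124, σ(76) = 140, σ(77) = 96, σ(78) = 168, σ(79) = 80, σ(80) = 186, σ(81) = 121, σ(82) = 126, σ(83) = 84, σ(84) = 224, σ(85) = 108, σ(86) = 132, σ(87) = 120, σ(88) = 180, σ(89) = 90, σ(90) = 234, σ(91) = 112, σ(92) = 168, σ(93) = 128, σ(94) = 144, σ(95) = 120, σ(96) = 252, σ(97) = 98, σ(98) = 171, σ(99) = 156, σ(100) = 217, σ(101) = 102, σ(102) = 216, σ(103) = 104, σ(104) = 210, σ(105) = 192, σ(106) = 162, σ(107) = 108, σ(108) = 280, σ(109) = 110, σ(110) = 216, σ(111) = 152, σ(112) = 248, σ(113) = 114, σ(114) = 240, σ(115) = 144, σ(116) = 210, σ(117) = 182, σ(118) = 180, σ(119) = 144, σ(120) = 360, σ(121) = 133, σ(122) = 186, σ(123) = 168, σ(124) = 224, σ(125) = 156, σ(126) = 312, σ(127) = 128, σ(128) = 255, σ(129) = 176, σ(130) = 252, σ(131) = 132, σ(132) = 336, σ(133) = 160, σ(134) = 204, σ(135) = 240, σ(136) = 270, σ(137) = 138, σ(138) = 288, σ(139) = 140, σ(140) = 336, σ(141) = 192, σ(142) = 216, σ(143) = 168, σ(144) = 403, σ(145) = 180, σ(146) = 222, σ(147) = 228, σ(148) = 266, σ(149) = 150, σ(150) = 372, σ(151) = 152, σ(152) = 300, σ(153) = 234, σ(154) = 288, σ(155) = 192, σ(156) = 392, σ(157) = 158, σ(158) = 240, σ(159) = 216, σ(160) = 378, σ(161) = 192, σ(162) = 363, σ(163) = 164, σ(164) = 294, σ(165) = 288, σ(166) = 252, σ(167) = 168, σ(168) = 480, σ(169) = 183, σ(170) = 324, σ(171) = 260, σ(172) = 308, σ(173) = 174, σ(174) = 360, σ(175) = 248, σ(176) = 372, σ(177) = 240, σ(178) = 270, σ(179) = 180, σ(180) = 546. Summing all 180 values: 26820. (Average order: Σ_{n ≤ x} σ(n) ~ (π²/12) x². For x = 180, (π²/12)·180² ≈ 26647.93.)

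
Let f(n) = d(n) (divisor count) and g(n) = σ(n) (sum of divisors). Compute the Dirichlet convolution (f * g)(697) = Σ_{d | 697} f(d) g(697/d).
(d * σ)(697) = 880

Divisors of 697: [1, 17, 41, 697]. For each d | 697:
  d = 1: d(1) · σ(697/1) = 1 · 756 = 756
  d = 17: d(17) · σ(697/17) = 2 · 42 = 84
  d = 41: d(41) · σ(697/41) = 2 · 18 = 36
  d = 697: d(697) · σ(697/697) = 4 · 1 = 4
Summing: (d * σ)(697) = 756 + 84 + 36 + 4 = 880.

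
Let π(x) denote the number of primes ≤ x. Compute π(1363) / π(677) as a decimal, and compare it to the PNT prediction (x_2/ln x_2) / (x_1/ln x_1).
π(1363)/π(677) = 218/123 ≈ 1.7724;  PNT prediction ≈ 1.8181.

π(677) = 123 and π(1363) = 218, so π(1363)/π(677) ≈ 1.7724. The PNT-predicted ratio is (1363/ln(1363)) / (677/ln(677)) ≈ 1.8181. The two agree to within a few percent, as expected.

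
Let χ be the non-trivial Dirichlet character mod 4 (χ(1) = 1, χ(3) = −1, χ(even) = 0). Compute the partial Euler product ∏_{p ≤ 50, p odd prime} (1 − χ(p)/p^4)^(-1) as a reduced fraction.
∏ = 424022009220093808147330044599350686845258380222853/428762185161728930691534489551822091105495385374720

The odd primes p ≤ 50 are [3, 5, 7, 11, 13, 17, 19, 23, 29, 31, 37, 41, 43, 47]. For each, χ(p) = 1 if p ≡ 1 mod 4, χ(p) = −1 if p ≡ 3 mod 4. Taking (1 − χ(p)/p^4)^(-1) = p^4/(p^4 − χ(p)): (1 − (-1)/3^4)^(-1) · (1 − (1)/5^4)^(-1) · (1 − (-1)/7^4)^(-1) · (1 − (-1)/11^4)^(-1) · (1 − (1)/13^4)^(-1) · (1 − (1)/17^4)^(-1) · (1 − (-1)/19^4)^(-1) · (1 − (-1)/23^4)^(-1) · (1 − (1)/29^4)^(-1) · (1 − (-1)/31^4)^(-1) · (1 − (1)/37^4)^(-1) · (1 − (1)/41^4)^(-1) · (1 − (-1)/43^4)^(-1) · (1 − (-1)/47^4)^(-1) = 424022009220093808147330044599350686845258380222853/428762185161728930691534489551822091105495385374720.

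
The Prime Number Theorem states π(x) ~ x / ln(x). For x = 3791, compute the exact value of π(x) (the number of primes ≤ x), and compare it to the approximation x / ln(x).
π(3791) = 526;  x/ln(x) ≈ 460.05;  relative error ≈ 12.54%.

Directly count primes up to 3791: π(3791) = 526. The PNT approximation gives 3791/ln(3791) ≈ 3791/8.24039 ≈ 460.05. Relative error (π(x) − x/ln(x)) / π(x) ≈ 12.54%; the approximation is known to undercount slightly (Li(x) is a better estimate).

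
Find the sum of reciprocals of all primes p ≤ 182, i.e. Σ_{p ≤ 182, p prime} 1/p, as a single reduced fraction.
Σ 1/p = 10408867916382550633331528920459565913027063402071390584941986323453055203/5397346292805549782720214077673687806275517530364350655459511599582614290

π(182) = 42, so the primes ≤ 182 are [2, 3, 5, 7, 11, 13, 17, 19, 23, 29, 31, 37, 41, 43, 47, 53, 59, 61, 67, 71, 73, 79, 83, 89, 97, 101, 103, 107, 109, 113, 127, 131, 137, 139, 149, 151, 157, 163, 167, 173, 179, 181]. Summing 1/p over these primes: 10408867916382550633331528920459565913027063402071390584941986323453055203/5397346292805549782720214077673687806275517530364350655459511599582614290 ≈ 1.9285. Mertens estimate ln ln(182) + 0.2615 ≈ 1.9109.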